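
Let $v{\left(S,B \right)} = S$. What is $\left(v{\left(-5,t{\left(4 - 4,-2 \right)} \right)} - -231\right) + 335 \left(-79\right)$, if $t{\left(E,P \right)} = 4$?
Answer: $-26239$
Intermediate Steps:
$\left(v{\left(-5,t{\left(4 - 4,-2 \right)} \right)} - -231\right) + 335 \left(-79\right) = \left(-5 - -231\right) + 335 \left(-79\right) = \left(-5 + 231\right) - 26465 = 226 - 26465 = -26239$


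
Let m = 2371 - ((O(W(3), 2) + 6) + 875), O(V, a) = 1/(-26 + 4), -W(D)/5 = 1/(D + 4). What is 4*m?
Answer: 65562/11 ≈ 5960.2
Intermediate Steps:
W(D) = -5/(4 + D) (W(D) = -5/(D + 4) = -5/(4 + D))
O(V, a) = -1/22 (O(V, a) = 1/(-22) = -1/22)
m = 32781/22 (m = 2371 - ((-1/22 + 6) + 875) = 2371 - (131/22 + 875) = 2371 - 1*19381/22 = 2371 - 19381/22 = 32781/22 ≈ 1490.0)
4*m = 4*(32781/22) = 65562/11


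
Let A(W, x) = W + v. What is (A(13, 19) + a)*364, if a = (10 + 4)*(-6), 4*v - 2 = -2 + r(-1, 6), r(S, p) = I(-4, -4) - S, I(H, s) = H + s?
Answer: -26481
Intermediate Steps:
r(S, p) = -8 - S (r(S, p) = (-4 - 4) - S = -8 - S)
v = -7/4 (v = ½ + (-2 + (-8 - 1*(-1)))/4 = ½ + (-2 + (-8 + 1))/4 = ½ + (-2 - 7)/4 = ½ + (¼)*(-9) = ½ - 9/4 = -7/4 ≈ -1.7500)
a = -84 (a = 14*(-6) = -84)
A(W, x) = -7/4 + W (A(W, x) = W - 7/4 = -7/4 + W)
(A(13, 19) + a)*364 = ((-7/4 + 13) - 84)*364 = (45/4 - 84)*364 = -291/4*364 = -26481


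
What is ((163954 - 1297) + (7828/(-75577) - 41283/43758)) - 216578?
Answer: -1801267813899/33405034 ≈ -53922.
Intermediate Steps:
((163954 - 1297) + (7828/(-75577) - 41283/43758)) - 216578 = (162657 + (7828*(-1/75577) - 41283*1/43758)) - 216578 = (162657 + (-7828/75577 - 417/442)) - 216578 = (162657 - 34975585/33405034) - 216578 = 5433527639753/33405034 - 216578 = -1801267813899/33405034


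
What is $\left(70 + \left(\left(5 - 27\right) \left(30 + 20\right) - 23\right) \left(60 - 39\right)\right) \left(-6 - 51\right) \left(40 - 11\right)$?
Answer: $38866989$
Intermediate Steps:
$\left(70 + \left(\left(5 - 27\right) \left(30 + 20\right) - 23\right) \left(60 - 39\right)\right) \left(-6 - 51\right) \left(40 - 11\right) = \left(70 + \left(\left(-22\right) 50 - 23\right) 21\right) \left(\left(-57\right) 29\right) = \left(70 + \left(-1100 - 23\right) 21\right) \left(-1653\right) = \left(70 - 23583\right) \left(-1653\right) = \left(-23513\right) \left(-1653\right) = 38866989$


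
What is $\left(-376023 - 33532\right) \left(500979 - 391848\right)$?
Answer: $-44695146705$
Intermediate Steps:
$\left(-376023 - 33532\right) \left(500979 - 391848\right) = \left(-409555\right) 109131 = -44695146705$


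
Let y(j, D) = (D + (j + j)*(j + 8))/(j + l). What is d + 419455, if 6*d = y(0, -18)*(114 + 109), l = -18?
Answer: 2516953/6 ≈ 4.1949e+5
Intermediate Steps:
y(j, D) = (D + 2*j*(8 + j))/(-18 + j) (y(j, D) = (D + (j + j)*(j + 8))/(j - 18) = (D + (2*j)*(8 + j))/(-18 + j) = (D + 2*j*(8 + j))/(-18 + j))
d = 223/6 (d = (((-18 + 2*0² + 16*0)/(-18 + 0))*(114 + 109))/6 = (((-18 + 2*0 + 0)/(-18))*223)/6 = (-(-18 + 0 + 0)/18*223)/6 = (-1/18*(-18)*223)/6 = (1*223)/6 = (⅙)*223 = 223/6 ≈ 37.167)
d + 419455 = 223/6 + 419455 = 2516953/6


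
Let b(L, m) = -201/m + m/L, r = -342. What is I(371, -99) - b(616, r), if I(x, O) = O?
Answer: -1738615/17556 ≈ -99.032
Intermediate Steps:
I(371, -99) - b(616, r) = -99 - (-201/(-342) - 342/616) = -99 - (-201*(-1/342) - 342*1/616) = -99 - (67/114 - 171/308) = -99 - 1*571/17556 = -99 - 571/17556 = -1738615/17556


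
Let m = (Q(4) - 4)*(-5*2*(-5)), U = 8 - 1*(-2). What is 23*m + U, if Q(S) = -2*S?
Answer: -13790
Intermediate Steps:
U = 10 (U = 8 + 2 = 10)
m = -600 (m = (-2*4 - 4)*(-5*2*(-5)) = (-8 - 4)*(-10*(-5)) = -12*50 = -600)
23*m + U = 23*(-600) + 10 = -13800 + 10 = -13790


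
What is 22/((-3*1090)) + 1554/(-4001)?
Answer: -2584801/6541635 ≈ -0.39513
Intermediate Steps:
22/((-3*1090)) + 1554/(-4001) = 22/(-3270) + 1554*(-1/4001) = 22*(-1/3270) - 1554/4001 = -11/1635 - 1554/4001 = -2584801/6541635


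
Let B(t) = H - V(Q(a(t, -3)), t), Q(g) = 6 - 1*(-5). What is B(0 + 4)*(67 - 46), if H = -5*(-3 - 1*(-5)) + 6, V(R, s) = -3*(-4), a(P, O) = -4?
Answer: -336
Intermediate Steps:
Q(g) = 11 (Q(g) = 6 + 5 = 11)
V(R, s) = 12
H = -4 (H = -5*(-3 + 5) + 6 = -5*2 + 6 = -10 + 6 = -4)
B(t) = -16 (B(t) = -4 - 1*12 = -4 - 12 = -16)
B(0 + 4)*(67 - 46) = -16*(67 - 46) = -16*21 = -336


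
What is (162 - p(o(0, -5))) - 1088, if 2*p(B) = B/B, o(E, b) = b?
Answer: -1853/2 ≈ -926.50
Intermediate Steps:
p(B) = 1/2 (p(B) = (B/B)/2 = (1/2)*1 = 1/2)
(162 - p(o(0, -5))) - 1088 = (162 - 1*1/2) - 1088 = (162 - 1/2) - 1088 = 323/2 - 1088 = -1853/2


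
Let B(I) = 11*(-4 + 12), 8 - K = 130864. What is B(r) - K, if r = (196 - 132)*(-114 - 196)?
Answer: 130944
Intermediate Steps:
r = -19840 (r = 64*(-310) = -19840)
K = -130856 (K = 8 - 1*130864 = 8 - 130864 = -130856)
B(I) = 88 (B(I) = 11*8 = 88)
B(r) - K = 88 - 1*(-130856) = 88 + 130856 = 130944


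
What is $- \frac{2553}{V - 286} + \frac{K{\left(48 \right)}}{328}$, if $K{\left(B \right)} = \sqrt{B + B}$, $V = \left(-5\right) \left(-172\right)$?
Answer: $- \frac{2553}{574} + \frac{\sqrt{6}}{82} \approx -4.4179$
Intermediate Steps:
$V = 860$
$K{\left(B \right)} = \sqrt{2} \sqrt{B}$ ($K{\left(B \right)} = \sqrt{2 B} = \sqrt{2} \sqrt{B}$)
$- \frac{2553}{V - 286} + \frac{K{\left(48 \right)}}{328} = - \frac{2553}{860 - 286} + \frac{\sqrt{2} \sqrt{48}}{328} = - \frac{2553}{574} + \sqrt{2} \cdot 4 \sqrt{3} \cdot \frac{1}{328} = \left(-2553\right) \frac{1}{574} + 4 \sqrt{6} \cdot \frac{1}{328} = - \frac{2553}{574} + \frac{\sqrt{6}}{82}$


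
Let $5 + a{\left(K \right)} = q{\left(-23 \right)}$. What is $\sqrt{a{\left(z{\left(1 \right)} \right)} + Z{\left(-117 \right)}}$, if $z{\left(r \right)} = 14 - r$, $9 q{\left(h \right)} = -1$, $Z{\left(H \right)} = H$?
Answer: $\frac{i \sqrt{1099}}{3} \approx 11.05 i$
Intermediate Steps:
$q{\left(h \right)} = - \frac{1}{9}$ ($q{\left(h \right)} = \frac{1}{9} \left(-1\right) = - \frac{1}{9}$)
$a{\left(K \right)} = - \frac{46}{9}$ ($a{\left(K \right)} = -5 - \frac{1}{9} = - \frac{46}{9}$)
$\sqrt{a{\left(z{\left(1 \right)} \right)} + Z{\left(-117 \right)}} = \sqrt{- \frac{46}{9} - 117} = \sqrt{- \frac{1099}{9}} = \frac{i \sqrt{1099}}{3}$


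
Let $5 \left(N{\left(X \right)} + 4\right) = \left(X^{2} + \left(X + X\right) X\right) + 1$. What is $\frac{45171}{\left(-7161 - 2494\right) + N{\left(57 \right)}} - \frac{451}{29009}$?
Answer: $- \frac{729912488}{124245547} \approx -5.8748$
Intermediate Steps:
$N{\left(X \right)} = - \frac{19}{5} + \frac{3 X^{2}}{5}$ ($N{\left(X \right)} = -4 + \frac{\left(X^{2} + \left(X + X\right) X\right) + 1}{5} = -4 + \frac{\left(X^{2} + 2 X X\right) + 1}{5} = -4 + \frac{\left(X^{2} + 2 X^{2}\right) + 1}{5} = -4 + \frac{3 X^{2} + 1}{5} = -4 + \frac{1 + 3 X^{2}}{5} = -4 + \left(\frac{1}{5} + \frac{3 X^{2}}{5}\right) = - \frac{19}{5} + \frac{3 X^{2}}{5}$)
$\frac{45171}{\left(-7161 - 2494\right) + N{\left(57 \right)}} - \frac{451}{29009} = \frac{45171}{\left(-7161 - 2494\right) - \left(\frac{19}{5} - \frac{3 \cdot 57^{2}}{5}\right)} - \frac{451}{29009} = \frac{45171}{-9655 + \left(- \frac{19}{5} + \frac{3}{5} \cdot 3249\right)} - \frac{451}{29009} = \frac{45171}{-9655 + \left(- \frac{19}{5} + \frac{9747}{5}\right)} - \frac{451}{29009} = \frac{45171}{-9655 + \frac{9728}{5}} - \frac{451}{29009} = \frac{45171}{- \frac{38547}{5}} - \frac{451}{29009} = 45171 \left(- \frac{5}{38547}\right) - \frac{451}{29009} = - \frac{25095}{4283} - \frac{451}{29009} = - \frac{729912488}{124245547}$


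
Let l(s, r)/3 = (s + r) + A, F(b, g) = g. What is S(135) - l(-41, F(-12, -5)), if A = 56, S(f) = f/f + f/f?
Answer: -28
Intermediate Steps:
S(f) = 2 (S(f) = 1 + 1 = 2)
l(s, r) = 168 + 3*r + 3*s (l(s, r) = 3*((s + r) + 56) = 3*((r + s) + 56) = 3*(56 + r + s) = 168 + 3*r + 3*s)
S(135) - l(-41, F(-12, -5)) = 2 - (168 + 3*(-5) + 3*(-41)) = 2 - (168 - 15 - 123) = 2 - 1*30 = 2 - 30 = -28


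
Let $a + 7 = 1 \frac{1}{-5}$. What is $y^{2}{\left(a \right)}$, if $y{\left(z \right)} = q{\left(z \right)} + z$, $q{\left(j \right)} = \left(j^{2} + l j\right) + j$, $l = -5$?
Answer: $\frac{3370896}{625} \approx 5393.4$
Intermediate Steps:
$q{\left(j \right)} = j^{2} - 4 j$ ($q{\left(j \right)} = \left(j^{2} - 5 j\right) + j = j^{2} - 4 j$)
$a = - \frac{36}{5}$ ($a = -7 + 1 \frac{1}{-5} = -7 + 1 \left(- \frac{1}{5}\right) = -7 - \frac{1}{5} = - \frac{36}{5} \approx -7.2$)
$y{\left(z \right)} = z + z \left(-4 + z\right)$ ($y{\left(z \right)} = z \left(-4 + z\right) + z = z + z \left(-4 + z\right)$)
$y^{2}{\left(a \right)} = \left(- \frac{36 \left(-3 - \frac{36}{5}\right)}{5}\right)^{2} = \left(\left(- \frac{36}{5}\right) \left(- \frac{51}{5}\right)\right)^{2} = \left(\frac{1836}{25}\right)^{2} = \frac{3370896}{625}$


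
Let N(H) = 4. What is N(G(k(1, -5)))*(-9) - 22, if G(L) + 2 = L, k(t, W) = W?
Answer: -58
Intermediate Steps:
G(L) = -2 + L
N(G(k(1, -5)))*(-9) - 22 = 4*(-9) - 22 = -36 - 22 = -58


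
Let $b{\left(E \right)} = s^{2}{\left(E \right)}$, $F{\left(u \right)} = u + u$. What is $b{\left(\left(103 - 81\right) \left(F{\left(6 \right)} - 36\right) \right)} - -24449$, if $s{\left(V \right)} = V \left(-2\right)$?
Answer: $1139585$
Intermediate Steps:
$s{\left(V \right)} = - 2 V$
$F{\left(u \right)} = 2 u$
$b{\left(E \right)} = 4 E^{2}$ ($b{\left(E \right)} = \left(- 2 E\right)^{2} = 4 E^{2}$)
$b{\left(\left(103 - 81\right) \left(F{\left(6 \right)} - 36\right) \right)} - -24449 = 4 \left(\left(103 - 81\right) \left(2 \cdot 6 - 36\right)\right)^{2} - -24449 = 4 \left(22 \left(12 - 36\right)\right)^{2} + 24449 = 4 \left(22 \left(-24\right)\right)^{2} + 24449 = 4 \left(-528\right)^{2} + 24449 = 4 \cdot 278784 + 24449 = 1115136 + 24449 = 1139585$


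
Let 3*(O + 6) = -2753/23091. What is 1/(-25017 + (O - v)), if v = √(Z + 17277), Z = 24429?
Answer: -8577091082124/214610595540985325 + 14396245587*√4634/3004548337573794550 ≈ -3.9640e-5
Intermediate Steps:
v = 3*√4634 (v = √(24429 + 17277) = √41706 = 3*√4634 ≈ 204.22)
O = -418391/69273 (O = -6 + (-2753/23091)/3 = -6 + (-2753*1/23091)/3 = -6 + (⅓)*(-2753/23091) = -6 - 2753/69273 = -418391/69273 ≈ -6.0397)
1/(-25017 + (O - v)) = 1/(-25017 + (-418391/69273 - 3*√4634)) = 1/(-1733421032/69273 - 3*√4634)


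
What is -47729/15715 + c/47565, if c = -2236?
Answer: -13173535/4271337 ≈ -3.0842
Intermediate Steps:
-47729/15715 + c/47565 = -47729/15715 - 2236/47565 = -13173535/4271337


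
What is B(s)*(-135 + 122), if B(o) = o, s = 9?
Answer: -117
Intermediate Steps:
B(s)*(-135 + 122) = 9*(-135 + 122) = 9*(-13) = -117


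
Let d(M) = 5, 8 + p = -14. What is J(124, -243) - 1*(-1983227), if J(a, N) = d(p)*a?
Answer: 1983847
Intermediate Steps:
p = -22 (p = -8 - 14 = -22)
J(a, N) = 5*a
J(124, -243) - 1*(-1983227) = 5*124 - 1*(-1983227) = 620 + 1983227 = 1983847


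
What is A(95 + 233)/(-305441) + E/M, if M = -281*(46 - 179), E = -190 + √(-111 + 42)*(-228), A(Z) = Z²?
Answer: -214672138/600802447 - 12*I*√69/1967 ≈ -0.35731 - 0.050676*I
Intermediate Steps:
E = -190 - 228*I*√69 (E = -190 + √(-69)*(-228) = -190 + (I*√69)*(-228) = -190 - 228*I*√69 ≈ -190.0 - 1893.9*I)
M = 37373 (M = -281*(-133) = 37373)
A(95 + 233)/(-305441) + E/M = (95 + 233)²/(-305441) + (-190 - 228*I*√69)/37373 = 328²*(-1/305441) + (-190 - 228*I*√69)*(1/37373) = 107584*(-1/305441) + (-10/1967 - 12*I*√69/1967) = -107584/305441 + (-10/1967 - 12*I*√69/1967) = -214672138/600802447 - 12*I*√69/1967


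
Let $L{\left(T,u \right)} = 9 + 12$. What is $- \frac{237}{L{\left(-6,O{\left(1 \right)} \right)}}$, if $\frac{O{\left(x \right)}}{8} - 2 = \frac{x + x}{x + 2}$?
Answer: $- \frac{79}{7} \approx -11.286$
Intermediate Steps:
$O{\left(x \right)} = 16 + \frac{16 x}{2 + x}$ ($O{\left(x \right)} = 16 + 8 \frac{x + x}{x + 2} = 16 + 8 \frac{2 x}{2 + x} = 16 + \frac{16 x}{2 + x}$)
$L{\left(T,u \right)} = 21$
$- \frac{237}{L{\left(-6,O{\left(1 \right)} \right)}} = - \frac{237}{21} = \left(-237\right) \frac{1}{21} = - \frac{79}{7}$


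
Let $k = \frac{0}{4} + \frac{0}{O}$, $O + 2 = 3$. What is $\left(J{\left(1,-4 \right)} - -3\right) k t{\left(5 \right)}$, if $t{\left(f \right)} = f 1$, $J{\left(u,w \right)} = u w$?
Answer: $0$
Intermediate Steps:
$O = 1$ ($O = -2 + 3 = 1$)
$k = 0$ ($k = \frac{0}{4} + \frac{0}{1} = 0 \cdot \frac{1}{4} + 0 \cdot 1 = 0 + 0 = 0$)
$t{\left(f \right)} = f$
$\left(J{\left(1,-4 \right)} - -3\right) k t{\left(5 \right)} = \left(1 \left(-4\right) - -3\right) 0 \cdot 5 = \left(-4 + 3\right) 0 \cdot 5 = \left(-1\right) 0 \cdot 5 = 0 \cdot 5 = 0$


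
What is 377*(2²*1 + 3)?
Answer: 2639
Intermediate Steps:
377*(2²*1 + 3) = 377*(4*1 + 3) = 377*(4 + 3) = 377*7 = 2639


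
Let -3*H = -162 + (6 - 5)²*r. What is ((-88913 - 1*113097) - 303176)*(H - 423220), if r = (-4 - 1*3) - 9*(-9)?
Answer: 641370000392/3 ≈ 2.1379e+11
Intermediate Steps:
r = 74 (r = (-4 - 3) + 81 = -7 + 81 = 74)
H = 88/3 (H = -(-162 + (6 - 5)²*74)/3 = -(-162 + 1²*74)/3 = -(-162 + 1*74)/3 = -(-162 + 74)/3 = -⅓*(-88) = 88/3 ≈ 29.333)
((-88913 - 1*113097) - 303176)*(H - 423220) = ((-88913 - 1*113097) - 303176)*(88/3 - 423220) = ((-88913 - 113097) - 303176)*(-1269572/3) = (-202010 - 303176)*(-1269572/3) = -505186*(-1269572/3) = 641370000392/3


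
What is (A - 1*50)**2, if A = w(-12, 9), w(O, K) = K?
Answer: 1681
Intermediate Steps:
A = 9
(A - 1*50)**2 = (9 - 1*50)**2 = (9 - 50)**2 = (-41)**2 = 1681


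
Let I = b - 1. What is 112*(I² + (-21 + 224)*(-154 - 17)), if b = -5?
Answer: -3883824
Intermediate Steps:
I = -6 (I = -5 - 1 = -6)
112*(I² + (-21 + 224)*(-154 - 17)) = 112*((-6)² + (-21 + 224)*(-154 - 17)) = 112*(36 + 203*(-171)) = 112*(36 - 34713) = 112*(-34677) = -3883824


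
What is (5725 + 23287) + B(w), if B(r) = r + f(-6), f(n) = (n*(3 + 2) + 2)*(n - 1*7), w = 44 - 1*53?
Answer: 29367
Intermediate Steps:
w = -9 (w = 44 - 53 = -9)
f(n) = (-7 + n)*(2 + 5*n) (f(n) = (n*5 + 2)*(n - 7) = (5*n + 2)*(-7 + n) = (2 + 5*n)*(-7 + n) = (-7 + n)*(2 + 5*n))
B(r) = 364 + r (B(r) = r + (-14 - 33*(-6) + 5*(-6)²) = r + (-14 + 198 + 5*36) = r + (-14 + 198 + 180) = r + 364 = 364 + r)
(5725 + 23287) + B(w) = (5725 + 23287) + (364 - 9) = 29012 + 355 = 29367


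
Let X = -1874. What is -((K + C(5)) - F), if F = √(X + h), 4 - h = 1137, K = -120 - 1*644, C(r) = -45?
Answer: 809 + I*√3007 ≈ 809.0 + 54.836*I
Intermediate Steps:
K = -764 (K = -120 - 644 = -764)
h = -1133 (h = 4 - 1*1137 = 4 - 1137 = -1133)
F = I*√3007 (F = √(-1874 - 1133) = √(-3007) = I*√3007 ≈ 54.836*I)
-((K + C(5)) - F) = -((-764 - 45) - I*√3007) = -(-809 - I*√3007) = 809 + I*√3007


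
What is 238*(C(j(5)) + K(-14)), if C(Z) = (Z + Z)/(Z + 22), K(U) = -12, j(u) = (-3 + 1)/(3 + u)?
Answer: -248948/87 ≈ -2861.5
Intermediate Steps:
j(u) = -2/(3 + u)
C(Z) = 2*Z/(22 + Z) (C(Z) = (2*Z)/(22 + Z) = 2*Z/(22 + Z))
238*(C(j(5)) + K(-14)) = 238*(2*(-2/(3 + 5))/(22 - 2/(3 + 5)) - 12) = 238*(2*(-2/8)/(22 - 2/8) - 12) = 238*(2*(-2*⅛)/(22 - 2*⅛) - 12) = 238*(2*(-¼)/(22 - ¼) - 12) = 238*(2*(-¼)/(87/4) - 12) = 238*(2*(-¼)*(4/87) - 12) = 238*(-2/87 - 12) = 238*(-1046/87) = -248948/87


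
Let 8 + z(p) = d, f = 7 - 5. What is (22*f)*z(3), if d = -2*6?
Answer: -880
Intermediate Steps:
d = -12
f = 2
z(p) = -20 (z(p) = -8 - 12 = -20)
(22*f)*z(3) = (22*2)*(-20) = 44*(-20) = -880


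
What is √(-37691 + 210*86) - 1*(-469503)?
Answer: 469503 + I*√19631 ≈ 4.695e+5 + 140.11*I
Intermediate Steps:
√(-37691 + 210*86) - 1*(-469503) = √(-37691 + 18060) + 469503 = √(-19631) + 469503 = I*√19631 + 469503 = 469503 + I*√19631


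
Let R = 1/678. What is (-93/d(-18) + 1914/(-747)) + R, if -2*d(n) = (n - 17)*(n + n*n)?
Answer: -86323973/33483030 ≈ -2.5781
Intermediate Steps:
d(n) = -(-17 + n)*(n + n²)/2 (d(n) = -(n - 17)*(n + n*n)/2 = -(-17 + n)*(n + n²)/2)
R = 1/678 ≈ 0.0014749
(-93/d(-18) + 1914/(-747)) + R = (-93*(-1/(9*(17 - 1*(-18)² + 16*(-18)))) + 1914/(-747)) + 1/678 = (-93*(-1/(9*(17 - 1*324 - 288))) + 1914*(-1/747)) + 1/678 = (-93*(-1/(9*(17 - 324 - 288))) - 638/249) + 1/678 = (-93/((½)*(-18)*(-595)) - 638/249) + 1/678 = (-93/5355 - 638/249) + 1/678 = (-93*1/5355 - 638/249) + 1/678 = (-31/1785 - 638/249) + 1/678 = -382183/148155 + 1/678 = -86323973/33483030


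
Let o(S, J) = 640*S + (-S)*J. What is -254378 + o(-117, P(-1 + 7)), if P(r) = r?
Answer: -328556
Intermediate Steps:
o(S, J) = 640*S - J*S
-254378 + o(-117, P(-1 + 7)) = -254378 - 117*(640 - (-1 + 7)) = -254378 - 117*(640 - 1*6) = -254378 - 117*(640 - 6) = -254378 - 117*634 = -254378 - 74178 = -328556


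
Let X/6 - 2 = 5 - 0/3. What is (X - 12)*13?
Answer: 390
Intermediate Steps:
X = 42 (X = 12 + 6*(5 - 0/3) = 12 + 6*(5 - 2*0) = 12 + 6*(5 + 0) = 12 + 6*5 = 12 + 30 = 42)
(X - 12)*13 = (42 - 12)*13 = 30*13 = 390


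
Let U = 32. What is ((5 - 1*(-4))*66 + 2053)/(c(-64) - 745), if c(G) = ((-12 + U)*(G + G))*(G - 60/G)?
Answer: 2647/160695 ≈ 0.016472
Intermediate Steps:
c(G) = 40*G*(G - 60/G) (c(G) = ((-12 + 32)*(G + G))*(G - 60/G) = (20*(2*G))*(G - 60/G) = (40*G)*(G - 60/G) = 40*G*(G - 60/G))
((5 - 1*(-4))*66 + 2053)/(c(-64) - 745) = ((5 - 1*(-4))*66 + 2053)/((-2400 + 40*(-64)²) - 745) = ((5 + 4)*66 + 2053)/((-2400 + 40*4096) - 745) = (9*66 + 2053)/((-2400 + 163840) - 745) = (594 + 2053)/(161440 - 745) = 2647/160695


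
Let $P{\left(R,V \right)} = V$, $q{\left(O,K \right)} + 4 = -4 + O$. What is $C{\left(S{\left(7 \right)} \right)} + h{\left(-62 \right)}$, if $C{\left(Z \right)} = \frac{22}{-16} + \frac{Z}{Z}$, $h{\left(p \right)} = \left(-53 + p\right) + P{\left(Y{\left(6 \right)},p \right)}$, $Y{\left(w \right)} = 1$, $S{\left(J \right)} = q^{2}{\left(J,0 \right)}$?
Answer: $- \frac{1419}{8} \approx -177.38$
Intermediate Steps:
$q{\left(O,K \right)} = -8 + O$ ($q{\left(O,K \right)} = -4 + \left(-4 + O\right) = -8 + O$)
$S{\left(J \right)} = \left(-8 + J\right)^{2}$
$h{\left(p \right)} = -53 + 2 p$ ($h{\left(p \right)} = \left(-53 + p\right) + p = -53 + 2 p$)
$C{\left(Z \right)} = - \frac{3}{8}$ ($C{\left(Z \right)} = 22 \left(- \frac{1}{16}\right) + 1 = - \frac{11}{8} + 1 = - \frac{3}{8}$)
$C{\left(S{\left(7 \right)} \right)} + h{\left(-62 \right)} = - \frac{3}{8} + \left(-53 + 2 \left(-62\right)\right) = - \frac{3}{8} - 177 = - \frac{1419}{8}$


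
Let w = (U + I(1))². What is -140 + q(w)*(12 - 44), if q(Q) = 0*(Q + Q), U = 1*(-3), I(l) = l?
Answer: -140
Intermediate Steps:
U = -3
w = 4 (w = (-3 + 1)² = (-2)² = 4)
q(Q) = 0 (q(Q) = 0*(2*Q) = 0)
-140 + q(w)*(12 - 44) = -140 + 0*(12 - 44) = -140 + 0*(-32) = -140 + 0 = -140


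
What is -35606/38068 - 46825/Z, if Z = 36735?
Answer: -9969421/4511058 ≈ -2.2100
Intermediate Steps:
-35606/38068 - 46825/Z = -35606/38068 - 46825/36735 = -35606*1/38068 - 46825*1/36735 = -17803/19034 - 9365/7347 = -9969421/4511058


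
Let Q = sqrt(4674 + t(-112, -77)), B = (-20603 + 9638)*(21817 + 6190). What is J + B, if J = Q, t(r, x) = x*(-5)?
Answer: -307096755 + sqrt(5059) ≈ -3.0710e+8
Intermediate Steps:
t(r, x) = -5*x
B = -307096755 (B = -10965*28007 = -307096755)
Q = sqrt(5059) (Q = sqrt(4674 - 5*(-77)) = sqrt(4674 + 385) = sqrt(5059) ≈ 71.127)
J = sqrt(5059) ≈ 71.127
J + B = sqrt(5059) - 307096755 = -307096755 + sqrt(5059)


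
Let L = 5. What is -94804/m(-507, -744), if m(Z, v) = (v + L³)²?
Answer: -94804/383161 ≈ -0.24743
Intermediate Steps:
m(Z, v) = (125 + v)² (m(Z, v) = (v + 5³)² = (v + 125)² = (125 + v)²)
-94804/m(-507, -744) = -94804/(125 - 744)² = -94804/((-619)²) = -94804/383161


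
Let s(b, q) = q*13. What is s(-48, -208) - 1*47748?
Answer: -50452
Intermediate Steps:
s(b, q) = 13*q
s(-48, -208) - 1*47748 = 13*(-208) - 1*47748 = -2704 - 47748 = -50452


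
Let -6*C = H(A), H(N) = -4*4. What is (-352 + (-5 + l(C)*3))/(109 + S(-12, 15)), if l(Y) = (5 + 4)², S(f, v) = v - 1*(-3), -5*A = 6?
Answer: -114/127 ≈ -0.89764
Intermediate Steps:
A = -6/5 (A = -⅕*6 = -6/5 ≈ -1.2000)
S(f, v) = 3 + v (S(f, v) = v + 3 = 3 + v)
H(N) = -16
C = 8/3 (C = -⅙*(-16) = 8/3 ≈ 2.6667)
l(Y) = 81 (l(Y) = 9² = 81)
(-352 + (-5 + l(C)*3))/(109 + S(-12, 15)) = (-352 + (-5 + 81*3))/(109 + (3 + 15)) = (-352 + (-5 + 243))/(109 + 18) = (-352 + 238)/127 = -114*1/127 = -114/127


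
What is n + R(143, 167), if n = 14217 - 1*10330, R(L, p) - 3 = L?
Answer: 4033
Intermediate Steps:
R(L, p) = 3 + L
n = 3887 (n = 14217 - 10330 = 3887)
n + R(143, 167) = 3887 + (3 + 143) = 3887 + 146 = 4033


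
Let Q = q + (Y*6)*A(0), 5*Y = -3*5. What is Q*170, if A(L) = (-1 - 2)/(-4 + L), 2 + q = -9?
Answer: -4165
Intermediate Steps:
q = -11 (q = -2 - 9 = -11)
Y = -3 (Y = (-3*5)/5 = (⅕)*(-15) = -3)
A(L) = -3/(-4 + L)
Q = -49/2 (Q = -11 + (-3*6)*(-3/(-4 + 0)) = -11 - (-54)/(-4) = -11 - (-54)*(-1)/4 = -11 - 18*¾ = -11 - 27/2 = -49/2 ≈ -24.500)
Q*170 = -49/2*170 = -4165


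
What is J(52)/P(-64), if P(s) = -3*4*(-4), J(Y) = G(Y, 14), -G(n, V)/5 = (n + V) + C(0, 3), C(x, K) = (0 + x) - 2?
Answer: -20/3 ≈ -6.6667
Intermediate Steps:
C(x, K) = -2 + x (C(x, K) = x - 2 = -2 + x)
G(n, V) = 10 - 5*V - 5*n (G(n, V) = -5*((n + V) + (-2 + 0)) = -5*((V + n) - 2) = -5*(-2 + V + n) = 10 - 5*V - 5*n)
J(Y) = -60 - 5*Y (J(Y) = 10 - 5*14 - 5*Y = 10 - 70 - 5*Y = -60 - 5*Y)
P(s) = 48 (P(s) = -12*(-4) = 48)
J(52)/P(-64) = (-60 - 5*52)/48 = (-60 - 260)*(1/48) = -320*1/48 = -20/3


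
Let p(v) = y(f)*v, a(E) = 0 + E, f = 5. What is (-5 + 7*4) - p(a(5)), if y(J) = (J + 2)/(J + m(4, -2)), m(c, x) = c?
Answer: 172/9 ≈ 19.111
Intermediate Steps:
a(E) = E
y(J) = (2 + J)/(4 + J) (y(J) = (J + 2)/(J + 4) = (2 + J)/(4 + J))
p(v) = 7*v/9 (p(v) = ((2 + 5)/(4 + 5))*v = (7/9)*v = ((1/9)*7)*v = 7*v/9)
(-5 + 7*4) - p(a(5)) = (-5 + 7*4) - 7*5/9 = (-5 + 28) - 1*35/9 = 23 - 35/9 = 172/9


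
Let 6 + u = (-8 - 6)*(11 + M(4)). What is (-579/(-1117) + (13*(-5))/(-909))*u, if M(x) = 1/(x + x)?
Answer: -96874663/1015353 ≈ -95.410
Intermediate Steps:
M(x) = 1/(2*x)
u = -647/4 (u = -6 + (-8 - 6)*(11 + (½)/4) = -6 - 14*(11 + (½)*(¼)) = -6 - 14*(11 + ⅛) = -6 - 14*89/8 = -6 - 623/4 = -647/4 ≈ -161.75)
(-579/(-1117) + (13*(-5))/(-909))*u = (-579/(-1117) + (13*(-5))/(-909))*(-647/4) = (-579*(-1/1117) - 65*(-1/909))*(-647/4) = (579/1117 + 65/909)*(-647/4) = (598916/1015353)*(-647/4) = -96874663/1015353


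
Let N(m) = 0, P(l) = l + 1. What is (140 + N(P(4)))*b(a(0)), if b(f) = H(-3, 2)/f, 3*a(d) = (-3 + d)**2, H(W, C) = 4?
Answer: 560/3 ≈ 186.67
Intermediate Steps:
P(l) = 1 + l
a(d) = (-3 + d)**2/3
b(f) = 4/f
(140 + N(P(4)))*b(a(0)) = (140 + 0)*(4/(((-3 + 0)**2/3))) = 140*(4/(((1/3)*(-3)**2))) = 140*(4/(((1/3)*9))) = 140*(4/3) = 560/3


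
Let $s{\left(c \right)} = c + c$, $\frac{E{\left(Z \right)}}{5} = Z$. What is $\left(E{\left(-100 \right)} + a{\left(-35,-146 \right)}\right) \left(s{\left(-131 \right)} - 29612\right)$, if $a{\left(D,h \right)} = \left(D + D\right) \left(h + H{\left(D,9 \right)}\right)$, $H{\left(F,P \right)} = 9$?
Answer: $-271554660$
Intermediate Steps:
$E{\left(Z \right)} = 5 Z$
$a{\left(D,h \right)} = 2 D \left(9 + h\right)$ ($a{\left(D,h \right)} = \left(D + D\right) \left(h + 9\right) = 2 D \left(9 + h\right)$)
$s{\left(c \right)} = 2 c$
$\left(E{\left(-100 \right)} + a{\left(-35,-146 \right)}\right) \left(s{\left(-131 \right)} - 29612\right) = \left(5 \left(-100\right) + 2 \left(-35\right) \left(9 - 146\right)\right) \left(2 \left(-131\right) - 29612\right) = \left(-500 + 2 \left(-35\right) \left(-137\right)\right) \left(-262 - 29612\right) = \left(-500 + 9590\right) \left(-29874\right) = 9090 \left(-29874\right) = -271554660$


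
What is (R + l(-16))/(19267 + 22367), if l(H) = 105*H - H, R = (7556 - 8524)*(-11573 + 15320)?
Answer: -1814380/20817 ≈ -87.159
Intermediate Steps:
R = -3627096 (R = -968*3747 = -3627096)
l(H) = 104*H
(R + l(-16))/(19267 + 22367) = (-3627096 + 104*(-16))/(19267 + 22367) = (-3627096 - 1664)/41634 = -3628760*1/41634 = -1814380/20817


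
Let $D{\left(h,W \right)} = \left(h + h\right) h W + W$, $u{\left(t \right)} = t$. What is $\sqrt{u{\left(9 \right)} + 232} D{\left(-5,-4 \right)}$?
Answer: $- 204 \sqrt{241} \approx -3166.9$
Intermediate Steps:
$D{\left(h,W \right)} = W + 2 W h^{2}$ ($D{\left(h,W \right)} = 2 h h W + W = 2 h^{2} W + W = 2 W h^{2} + W = W + 2 W h^{2}$)
$\sqrt{u{\left(9 \right)} + 232} D{\left(-5,-4 \right)} = \sqrt{9 + 232} \left(- 4 \left(1 + 2 \left(-5\right)^{2}\right)\right) = \sqrt{241} \left(- 4 \left(1 + 2 \cdot 25\right)\right) = \sqrt{241} \left(- 4 \left(1 + 50\right)\right) = \sqrt{241} \left(\left(-4\right) 51\right) = \sqrt{241} \left(-204\right) = - 204 \sqrt{241}$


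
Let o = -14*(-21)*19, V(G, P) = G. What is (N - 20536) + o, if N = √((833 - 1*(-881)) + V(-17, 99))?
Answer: -14950 + √1697 ≈ -14909.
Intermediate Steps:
o = 5586 (o = 294*19 = 5586)
N = √1697 (N = √((833 - 1*(-881)) - 17) = √((833 + 881) - 17) = √(1714 - 17) = √1697 ≈ 41.195)
(N - 20536) + o = (√1697 - 20536) + 5586 = (-20536 + √1697) + 5586 = -14950 + √1697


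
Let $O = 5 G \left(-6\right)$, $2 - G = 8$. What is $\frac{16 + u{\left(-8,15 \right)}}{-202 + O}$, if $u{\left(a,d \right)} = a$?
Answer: $- \frac{4}{11} \approx -0.36364$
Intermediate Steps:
$G = -6$ ($G = 2 - 8 = -6$)
$O = 180$ ($O = 5 \left(-6\right) \left(-6\right) = \left(-30\right) \left(-6\right) = 180$)
$\frac{16 + u{\left(-8,15 \right)}}{-202 + O} = \frac{16 - 8}{-202 + 180} = \frac{8}{-22} = 8 \left(- \frac{1}{22}\right) = - \frac{4}{11}$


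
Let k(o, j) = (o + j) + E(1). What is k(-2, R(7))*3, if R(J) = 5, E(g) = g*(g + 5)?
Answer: 27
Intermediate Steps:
E(g) = g*(5 + g)
k(o, j) = 6 + j + o (k(o, j) = (o + j) + 1*(5 + 1) = (j + o) + 1*6 = (j + o) + 6 = 6 + j + o)
k(-2, R(7))*3 = (6 + 5 - 2)*3 = 9*3 = 27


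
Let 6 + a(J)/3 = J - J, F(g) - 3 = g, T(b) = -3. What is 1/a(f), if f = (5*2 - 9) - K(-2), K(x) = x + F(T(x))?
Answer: -1/18 ≈ -0.055556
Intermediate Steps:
F(g) = 3 + g
K(x) = x (K(x) = x + (3 - 3) = x + 0 = x)
f = 3 (f = (5*2 - 9) - 1*(-2) = (10 - 9) + 2 = 1 + 2 = 3)
a(J) = -18 (a(J) = -18 + 3*(J - J) = -18 + 3*0 = -18 + 0 = -18)
1/a(f) = 1/(-18) = -1/18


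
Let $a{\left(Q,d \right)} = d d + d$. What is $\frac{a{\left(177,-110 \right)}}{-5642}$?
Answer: $- \frac{5995}{2821} \approx -2.1251$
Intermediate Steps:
$a{\left(Q,d \right)} = d + d^{2}$ ($a{\left(Q,d \right)} = d^{2} + d = d + d^{2}$)
$\frac{a{\left(177,-110 \right)}}{-5642} = \frac{\left(-110\right) \left(1 - 110\right)}{-5642} = \left(-110\right) \left(-109\right) \left(- \frac{1}{5642}\right) = 11990 \left(- \frac{1}{5642}\right) = - \frac{5995}{2821}$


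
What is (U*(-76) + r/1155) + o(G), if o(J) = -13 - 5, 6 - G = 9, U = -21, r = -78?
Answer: 607504/385 ≈ 1577.9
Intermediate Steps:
G = -3 (G = 6 - 1*9 = 6 - 9 = -3)
o(J) = -18
(U*(-76) + r/1155) + o(G) = (-21*(-76) - 78/1155) - 18 = (1596 - 78*1/1155) - 18 = (1596 - 26/385) - 18 = 614434/385 - 18 = 607504/385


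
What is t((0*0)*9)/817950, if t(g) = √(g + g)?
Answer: 0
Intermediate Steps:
t(g) = √2*√g (t(g) = √(2*g) = √2*√g)
t((0*0)*9)/817950 = (√2*√((0*0)*9))/817950 = (√2*√(0*9))*(1/817950) = (√2*√0)*(1/817950) = (√2*0)*(1/817950) = 0*(1/817950) = 0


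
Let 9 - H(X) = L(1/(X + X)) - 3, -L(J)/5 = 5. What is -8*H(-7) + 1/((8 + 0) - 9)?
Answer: -297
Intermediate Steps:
L(J) = -25 (L(J) = -5*5 = -25)
H(X) = 37 (H(X) = 9 - (-25 - 3) = 9 - 1*(-28) = 9 + 28 = 37)
-8*H(-7) + 1/((8 + 0) - 9) = -8*37 + 1/((8 + 0) - 9) = -296 + 1/(8 - 9) = -296 + 1/(-1) = -296 - 1 = -297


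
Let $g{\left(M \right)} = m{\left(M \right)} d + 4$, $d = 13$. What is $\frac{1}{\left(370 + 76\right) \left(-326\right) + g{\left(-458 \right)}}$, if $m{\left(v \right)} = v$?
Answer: $- \frac{1}{151346} \approx -6.6074 \cdot 10^{-6}$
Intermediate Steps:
$g{\left(M \right)} = 4 + 13 M$ ($g{\left(M \right)} = M 13 + 4 = 13 M + 4 = 4 + 13 M$)
$\frac{1}{\left(370 + 76\right) \left(-326\right) + g{\left(-458 \right)}} = \frac{1}{\left(370 + 76\right) \left(-326\right) + \left(4 + 13 \left(-458\right)\right)} = \frac{1}{446 \left(-326\right) + \left(4 - 5954\right)} = \frac{1}{-145396 - 5950} = \frac{1}{-151346} = - \frac{1}{151346}$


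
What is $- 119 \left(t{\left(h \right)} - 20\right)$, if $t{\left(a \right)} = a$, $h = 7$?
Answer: $1547$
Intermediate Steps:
$- 119 \left(t{\left(h \right)} - 20\right) = - 119 \left(7 - 20\right) = \left(-119\right) \left(-13\right) = 1547$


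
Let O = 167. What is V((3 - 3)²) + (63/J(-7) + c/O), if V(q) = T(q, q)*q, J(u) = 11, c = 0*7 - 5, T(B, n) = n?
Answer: 10466/1837 ≈ 5.6973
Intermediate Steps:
c = -5 (c = 0 - 5 = -5)
V(q) = q² (V(q) = q*q = q²)
V((3 - 3)²) + (63/J(-7) + c/O) = ((3 - 3)²)² + (63/11 - 5/167) = (0²)² + (63*(1/11) - 5*1/167) = 0² + (63/11 - 5/167) = 0 + 10466/1837 = 10466/1837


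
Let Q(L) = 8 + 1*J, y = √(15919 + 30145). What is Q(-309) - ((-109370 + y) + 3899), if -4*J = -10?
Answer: 210963/2 - 4*√2879 ≈ 1.0527e+5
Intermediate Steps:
J = 5/2 (J = -¼*(-10) = 5/2 ≈ 2.5000)
y = 4*√2879 (y = √46064 = 4*√2879 ≈ 214.63)
Q(L) = 21/2 (Q(L) = 8 + 1*(5/2) = 8 + 5/2 = 21/2)
Q(-309) - ((-109370 + y) + 3899) = 21/2 - ((-109370 + 4*√2879) + 3899) = 21/2 - (-105471 + 4*√2879) = 21/2 + (105471 - 4*√2879) = 210963/2 - 4*√2879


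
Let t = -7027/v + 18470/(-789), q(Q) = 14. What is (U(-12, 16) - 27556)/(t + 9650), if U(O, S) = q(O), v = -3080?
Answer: -66930365040/23399314703 ≈ -2.8604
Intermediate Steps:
U(O, S) = 14
t = -51343297/2430120 (t = -7027/(-3080) + 18470/(-789) = -7027*(-1/3080) + 18470*(-1/789) = 7027/3080 - 18470/789 = -51343297/2430120 ≈ -21.128)
(U(-12, 16) - 27556)/(t + 9650) = (14 - 27556)/(-51343297/2430120 + 9650) = -27542/23399314703/2430120 = -27542*2430120/23399314703 = -66930365040/23399314703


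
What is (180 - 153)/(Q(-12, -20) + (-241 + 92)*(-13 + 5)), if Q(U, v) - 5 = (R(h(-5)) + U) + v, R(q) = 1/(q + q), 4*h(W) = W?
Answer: 15/647 ≈ 0.023184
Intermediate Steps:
h(W) = W/4
R(q) = 1/(2*q)
Q(U, v) = 23/5 + U + v (Q(U, v) = 5 + ((1/(2*(((¼)*(-5)))) + U) + v) = 5 + ((1/(2*(-5/4)) + U) + v) = 5 + (((½)*(-⅘) + U) + v) = 5 + ((-⅖ + U) + v) = 5 + (-⅖ + U + v) = 23/5 + U + v)
(180 - 153)/(Q(-12, -20) + (-241 + 92)*(-13 + 5)) = (180 - 153)/((23/5 - 12 - 20) + (-241 + 92)*(-13 + 5)) = 27/(-137/5 - 149*(-8)) = 27/(-137/5 + 1192) = 27/(5823/5) = 27*(5/5823) = 15/647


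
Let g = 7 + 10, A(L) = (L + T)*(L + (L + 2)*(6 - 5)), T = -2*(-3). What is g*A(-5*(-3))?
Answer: 11424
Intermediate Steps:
T = 6
A(L) = (2 + 2*L)*(6 + L) (A(L) = (L + 6)*(L + (L + 2)*(6 - 5)) = (6 + L)*(L + (2 + L)*1) = (6 + L)*(L + (2 + L)) = (6 + L)*(2 + 2*L) = (2 + 2*L)*(6 + L))
g = 17
g*A(-5*(-3)) = 17*(12 + 2*(-5*(-3))² + 14*(-5*(-3))) = 17*(12 + 2*15² + 14*15) = 17*(12 + 2*225 + 210) = 17*(12 + 450 + 210) = 17*672 = 11424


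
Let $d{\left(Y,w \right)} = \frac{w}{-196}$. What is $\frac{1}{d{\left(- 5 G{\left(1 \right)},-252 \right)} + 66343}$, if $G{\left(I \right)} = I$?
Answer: $\frac{7}{464410} \approx 1.5073 \cdot 10^{-5}$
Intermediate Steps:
$d{\left(Y,w \right)} = - \frac{w}{196}$ ($d{\left(Y,w \right)} = w \left(- \frac{1}{196}\right) = - \frac{w}{196}$)
$\frac{1}{d{\left(- 5 G{\left(1 \right)},-252 \right)} + 66343} = \frac{1}{\left(- \frac{1}{196}\right) \left(-252\right) + 66343} = \frac{1}{\frac{9}{7} + 66343} = \frac{1}{\frac{464410}{7}} = \frac{7}{464410}$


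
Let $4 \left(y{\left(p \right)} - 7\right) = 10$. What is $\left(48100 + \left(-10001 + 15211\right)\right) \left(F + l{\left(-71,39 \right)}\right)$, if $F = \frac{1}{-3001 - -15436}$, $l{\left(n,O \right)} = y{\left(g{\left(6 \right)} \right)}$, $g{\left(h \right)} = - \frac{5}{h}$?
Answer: $\frac{419846459}{829} \approx 5.0645 \cdot 10^{5}$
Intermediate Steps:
$y{\left(p \right)} = \frac{19}{2}$ ($y{\left(p \right)} = 7 + \frac{1}{4} \cdot 10 = 7 + \frac{5}{2} = \frac{19}{2}$)
$l{\left(n,O \right)} = \frac{19}{2}$
$F = \frac{1}{12435}$ ($F = \frac{1}{-3001 + 15436} = \frac{1}{12435} \approx 8.0418 \cdot 10^{-5}$)
$\left(48100 + \left(-10001 + 15211\right)\right) \left(F + l{\left(-71,39 \right)}\right) = \left(48100 + \left(-10001 + 15211\right)\right) \left(\frac{1}{12435} + \frac{19}{2}\right) = \left(48100 + 5210\right) \frac{236267}{24870} = 53310 \cdot \frac{236267}{24870} = \frac{419846459}{829}$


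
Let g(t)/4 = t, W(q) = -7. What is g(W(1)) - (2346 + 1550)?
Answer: -3924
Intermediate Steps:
g(t) = 4*t
g(W(1)) - (2346 + 1550) = 4*(-7) - (2346 + 1550) = -28 - 1*3896 = -28 - 3896 = -3924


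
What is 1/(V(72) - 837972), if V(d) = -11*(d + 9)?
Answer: -1/838863 ≈ -1.1921e-6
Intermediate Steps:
V(d) = -99 - 11*d (V(d) = -11*(9 + d) = -99 - 11*d)
1/(V(72) - 837972) = 1/((-99 - 11*72) - 837972) = 1/((-99 - 792) - 837972) = 1/(-891 - 837972) = 1/(-838863) = -1/838863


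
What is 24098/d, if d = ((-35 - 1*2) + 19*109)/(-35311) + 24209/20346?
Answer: 17312909429388/813460235 ≈ 21283.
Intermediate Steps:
d = 813460235/718437606 (d = ((-35 - 2) + 2071)*(-1/35311) + 24209*(1/20346) = (-37 + 2071)*(-1/35311) + 24209/20346 = 2034*(-1/35311) + 24209/20346 = -2034/35311 + 24209/20346 = 813460235/718437606 ≈ 1.1323)
24098/d = 24098/(813460235/718437606) = 24098*(718437606/813460235) = 17312909429388/813460235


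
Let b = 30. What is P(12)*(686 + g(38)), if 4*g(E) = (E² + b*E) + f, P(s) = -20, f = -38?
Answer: -26450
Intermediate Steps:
g(E) = -19/2 + E²/4 + 15*E/2 (g(E) = ((E² + 30*E) - 38)/4 = (-38 + E² + 30*E)/4 = -19/2 + E²/4 + 15*E/2)
P(12)*(686 + g(38)) = -20*(686 + (-19/2 + (¼)*38² + (15/2)*38)) = -20*(686 + (-19/2 + (¼)*1444 + 285)) = -20*(686 + (-19/2 + 361 + 285)) = -20*(686 + 1273/2) = -20*2645/2 = -26450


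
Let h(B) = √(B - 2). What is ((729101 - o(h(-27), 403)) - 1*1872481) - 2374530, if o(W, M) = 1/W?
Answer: -3517910 + I*√29/29 ≈ -3.5179e+6 + 0.1857*I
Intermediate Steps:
h(B) = √(-2 + B)
((729101 - o(h(-27), 403)) - 1*1872481) - 2374530 = ((729101 - 1/(√(-2 - 27))) - 1*1872481) - 2374530 = ((729101 - 1/(√(-29))) - 1872481) - 2374530 = ((729101 - 1/(I*√29)) - 1872481) - 2374530 = ((729101 - (-1)*I*√29/29) - 1872481) - 2374530 = ((729101 + I*√29/29) - 1872481) - 2374530 = (-1143380 + I*√29/29) - 2374530 = -3517910 + I*√29/29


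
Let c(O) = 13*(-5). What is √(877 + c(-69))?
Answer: 2*√203 ≈ 28.496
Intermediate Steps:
c(O) = -65
√(877 + c(-69)) = √(877 - 65) = √812 = 2*√203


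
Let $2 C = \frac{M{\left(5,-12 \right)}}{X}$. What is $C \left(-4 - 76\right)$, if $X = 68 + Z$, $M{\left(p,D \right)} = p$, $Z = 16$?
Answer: $- \frac{50}{21} \approx -2.381$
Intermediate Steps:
$X = 84$ ($X = 68 + 16 = 84$)
$C = \frac{5}{168}$ ($C = \frac{5 \cdot \frac{1}{84}}{2} = \frac{1}{2} \cdot \frac{5}{84} = \frac{5}{168} \approx 0.029762$)
$C \left(-4 - 76\right) = \frac{5 \left(-4 - 76\right)}{168} = \frac{5}{168} \left(-80\right) = - \frac{50}{21}$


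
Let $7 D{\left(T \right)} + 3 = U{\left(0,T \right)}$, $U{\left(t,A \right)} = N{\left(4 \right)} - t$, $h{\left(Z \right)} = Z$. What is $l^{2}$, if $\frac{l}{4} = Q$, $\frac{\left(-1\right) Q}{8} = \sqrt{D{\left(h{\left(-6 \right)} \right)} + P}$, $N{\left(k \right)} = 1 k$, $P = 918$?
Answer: $\frac{6581248}{7} \approx 9.4018 \cdot 10^{5}$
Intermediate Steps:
$N{\left(k \right)} = k$
$U{\left(t,A \right)} = 4 - t$
$D{\left(T \right)} = \frac{1}{7}$ ($D{\left(T \right)} = - \frac{3}{7} + \frac{4 - 0}{7} = - \frac{3}{7} + \frac{4 + 0}{7} = - \frac{3}{7} + \frac{1}{7} \cdot 4 = - \frac{3}{7} + \frac{4}{7} = \frac{1}{7}$)
$Q = - \frac{8 \sqrt{44989}}{7}$ ($Q = - 8 \sqrt{\frac{1}{7} + 918} = - 8 \sqrt{\frac{6427}{7}} = - 8 \frac{\sqrt{44989}}{7} = - \frac{8 \sqrt{44989}}{7} \approx -242.41$)
$l = - \frac{32 \sqrt{44989}}{7}$ ($l = 4 \left(- \frac{8 \sqrt{44989}}{7}\right) = - \frac{32 \sqrt{44989}}{7} \approx -969.63$)
$l^{2} = \left(- \frac{32 \sqrt{44989}}{7}\right)^{2} = \frac{6581248}{7}$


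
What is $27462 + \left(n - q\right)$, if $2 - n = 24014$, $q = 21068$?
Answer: $-17618$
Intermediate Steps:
$n = -24012$ ($n = 2 - 24014 = -24012$)
$27462 + \left(n - q\right) = 27462 - 45080 = -17618$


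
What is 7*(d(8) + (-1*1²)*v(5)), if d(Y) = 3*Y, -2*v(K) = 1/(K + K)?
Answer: 3367/20 ≈ 168.35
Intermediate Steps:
v(K) = -1/(4*K) (v(K) = -1/(2*(K + K)) = -1/(2*K)/2 = -1/(4*K))
7*(d(8) + (-1*1²)*v(5)) = 7*(3*8 + (-1*1²)*(-¼/5)) = 7*(24 + (-1*1)*(-¼*⅕)) = 7*(24 - 1*(-1/20)) = 7*(24 + 1/20) = 7*(481/20) = 3367/20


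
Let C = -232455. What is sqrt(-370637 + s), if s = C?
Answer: 14*I*sqrt(3077) ≈ 776.59*I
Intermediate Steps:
s = -232455
sqrt(-370637 + s) = sqrt(-370637 - 232455) = sqrt(-603092) = 14*I*sqrt(3077)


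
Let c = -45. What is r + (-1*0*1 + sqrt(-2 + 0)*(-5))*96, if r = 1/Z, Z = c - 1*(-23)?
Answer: -1/22 - 480*I*sqrt(2) ≈ -0.045455 - 678.82*I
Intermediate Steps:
Z = -22 (Z = -45 - 1*(-23) = -45 + 23 = -22)
r = -1/22 (r = 1/(-22) = -1/22 ≈ -0.045455)
r + (-1*0*1 + sqrt(-2 + 0)*(-5))*96 = -1/22 + (-1*0*1 + sqrt(-2 + 0)*(-5))*96 = -1/22 + (0*1 + sqrt(-2)*(-5))*96 = -1/22 + (0 + (I*sqrt(2))*(-5))*96 = -1/22 + (0 - 5*I*sqrt(2))*96 = -1/22 - 5*I*sqrt(2)*96 = -1/22 - 480*I*sqrt(2)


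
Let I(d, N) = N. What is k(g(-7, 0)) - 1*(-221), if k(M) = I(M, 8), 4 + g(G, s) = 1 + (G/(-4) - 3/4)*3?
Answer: 229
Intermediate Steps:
g(G, s) = -21/4 - 3*G/4 (g(G, s) = -4 + (1 + (G/(-4) - 3/4)*3) = -4 + (1 + (G*(-1/4) - 3*1/4)*3) = -4 + (1 + (-G/4 - 3/4)*3) = -4 + (1 + (-3/4 - G/4)*3) = -4 + (1 + (-9/4 - 3*G/4)) = -4 + (-5/4 - 3*G/4) = -21/4 - 3*G/4)
k(M) = 8
k(g(-7, 0)) - 1*(-221) = 8 - 1*(-221) = 8 + 221 = 229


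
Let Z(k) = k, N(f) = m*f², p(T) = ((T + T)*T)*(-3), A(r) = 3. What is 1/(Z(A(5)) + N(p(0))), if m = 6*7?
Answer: ⅓ ≈ 0.33333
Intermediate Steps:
m = 42
p(T) = -6*T² (p(T) = ((2*T)*T)*(-3) = (2*T²)*(-3) = -6*T²)
N(f) = 42*f²
1/(Z(A(5)) + N(p(0))) = 1/(3 + 42*(-6*0²)²) = 1/(3 + 42*(-6*0)²) = 1/(3 + 42*0²) = 1/(3 + 42*0) = 1/(3 + 0) = 1/3 = ⅓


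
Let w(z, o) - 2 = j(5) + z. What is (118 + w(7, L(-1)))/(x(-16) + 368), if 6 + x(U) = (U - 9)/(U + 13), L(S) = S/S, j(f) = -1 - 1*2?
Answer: 372/1111 ≈ 0.33483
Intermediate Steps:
j(f) = -3 (j(f) = -1 - 2 = -3)
L(S) = 1
w(z, o) = -1 + z (w(z, o) = 2 + (-3 + z) = -1 + z)
x(U) = -6 + (-9 + U)/(13 + U) (x(U) = -6 + (U - 9)/(U + 13) = -6 + (-9 + U)/(13 + U))
(118 + w(7, L(-1)))/(x(-16) + 368) = (118 + (-1 + 7))/((-87 - 5*(-16))/(13 - 16) + 368) = (118 + 6)/((-87 + 80)/(-3) + 368) = 124/(-1/3*(-7) + 368) = 124/(7/3 + 368) = 124/(1111/3) = 124*(3/1111) = 372/1111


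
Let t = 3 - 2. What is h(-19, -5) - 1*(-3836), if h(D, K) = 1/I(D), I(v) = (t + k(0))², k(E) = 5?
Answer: 138097/36 ≈ 3836.0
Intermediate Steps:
t = 1
I(v) = 36 (I(v) = (1 + 5)² = 6² = 36)
h(D, K) = 1/36
h(-19, -5) - 1*(-3836) = 1/36 - 1*(-3836) = 1/36 + 3836 = 138097/36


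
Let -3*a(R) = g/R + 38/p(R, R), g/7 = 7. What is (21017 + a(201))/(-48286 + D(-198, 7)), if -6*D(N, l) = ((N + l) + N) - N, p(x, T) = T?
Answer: -8448776/19398175 ≈ -0.43554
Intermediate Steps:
g = 49 (g = 7*7 = 49)
D(N, l) = -N/6 - l/6 (D(N, l) = -(((N + l) + N) - N)/6 = -((l + 2*N) - N)/6 = -(N + l)/6 = -N/6 - l/6)
a(R) = -29/R (a(R) = -(49/R + 38/R)/3 = -29/R)
(21017 + a(201))/(-48286 + D(-198, 7)) = (21017 - 29/201)/(-48286 + (-⅙*(-198) - ⅙*7)) = (21017 - 29*1/201)/(-48286 + (33 - 7/6)) = (21017 - 29/201)/(-48286 + 191/6) = 4224388/(201*(-289525/6)) = (4224388/201)*(-6/289525) = -8448776/19398175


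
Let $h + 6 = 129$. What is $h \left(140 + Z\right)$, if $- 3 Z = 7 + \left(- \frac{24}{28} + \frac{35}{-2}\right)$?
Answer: $\frac{247599}{14} \approx 17686.0$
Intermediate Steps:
$h = 123$ ($h = -6 + 129 = 123$)
$Z = \frac{53}{14}$ ($Z = - \frac{7 + \left(- \frac{24}{28} + \frac{35}{-2}\right)}{3} = - \frac{7 + \left(\left(-24\right) \frac{1}{28} + 35 \left(- \frac{1}{2}\right)\right)}{3} = - \frac{7 - \frac{257}{14}}{3} = \left(- \frac{1}{3}\right) \left(- \frac{159}{14}\right) = \frac{53}{14} \approx 3.7857$)
$h \left(140 + Z\right) = 123 \left(140 + \frac{53}{14}\right) = 123 \cdot \frac{2013}{14} = \frac{247599}{14}$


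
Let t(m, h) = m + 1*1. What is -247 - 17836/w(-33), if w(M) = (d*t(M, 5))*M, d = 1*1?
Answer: -69667/264 ≈ -263.89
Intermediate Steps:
t(m, h) = 1 + m (t(m, h) = m + 1 = 1 + m)
d = 1
w(M) = M*(1 + M) (w(M) = (1*(1 + M))*M = (1 + M)*M = M*(1 + M))
-247 - 17836/w(-33) = -247 - 17836/((-33*(1 - 33))) = -247 - 17836/((-33*(-32))) = -247 - 17836/1056 = -247 - 1372*13/1056 = -247 - 4459/264 = -69667/264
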